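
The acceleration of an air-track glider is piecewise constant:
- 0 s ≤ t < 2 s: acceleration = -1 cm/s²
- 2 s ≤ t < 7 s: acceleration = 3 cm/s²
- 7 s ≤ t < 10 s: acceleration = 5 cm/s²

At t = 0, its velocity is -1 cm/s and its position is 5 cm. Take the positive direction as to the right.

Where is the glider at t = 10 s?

On each constant-a segment, Δv = aΔt and Δx = v₀Δt + ½aΔt²; chain segment to segment.
0–2 s: v starts -1 cm/s; Δx = -1·2 + ½·-1·2² = -4 cm; v ends -3 cm/s.
2–7 s: v starts -3 cm/s; Δx = -3·5 + ½·3·5² = 22.5 cm; v ends 12 cm/s.
7–10 s: v starts 12 cm/s; Δx = 12·3 + ½·5·3² = 58.5 cm; v ends 27 cm/s.
x(10) = 5 + Σ Δx = 82 cm.

82 cm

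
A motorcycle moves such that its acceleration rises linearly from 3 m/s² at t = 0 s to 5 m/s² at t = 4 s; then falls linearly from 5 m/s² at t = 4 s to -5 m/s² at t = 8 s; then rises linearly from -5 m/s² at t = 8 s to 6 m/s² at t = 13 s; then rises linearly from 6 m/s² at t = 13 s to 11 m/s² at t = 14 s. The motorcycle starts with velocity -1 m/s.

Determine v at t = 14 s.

Δv equals the area under the a-t graph; then v = v₀ + Δv.
0–4 s: ½(3 + 5)(4) = 16 m/s
4–8 s: ½(5 + -5)(4) = 0 m/s
8–13 s: ½(-5 + 6)(5) = 2.5 m/s
13–14 s: ½(6 + 11)(1) = 8.5 m/s
Δv = 27 m/s, so v(14) = -1 + (27) = 26 m/s.

26 m/s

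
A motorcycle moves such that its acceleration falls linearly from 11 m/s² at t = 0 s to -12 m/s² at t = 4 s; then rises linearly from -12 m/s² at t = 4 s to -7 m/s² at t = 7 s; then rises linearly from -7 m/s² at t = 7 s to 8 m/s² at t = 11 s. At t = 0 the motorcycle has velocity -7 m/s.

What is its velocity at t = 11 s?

Δv equals the area under the a-t graph; then v = v₀ + Δv.
0–4 s: ½(11 + -12)(4) = -2 m/s
4–7 s: ½(-12 + -7)(3) = -28.5 m/s
7–11 s: ½(-7 + 8)(4) = 2 m/s
Δv = -28.5 m/s, so v(11) = -7 + (-28.5) = -35.5 m/s.

-35.5 m/s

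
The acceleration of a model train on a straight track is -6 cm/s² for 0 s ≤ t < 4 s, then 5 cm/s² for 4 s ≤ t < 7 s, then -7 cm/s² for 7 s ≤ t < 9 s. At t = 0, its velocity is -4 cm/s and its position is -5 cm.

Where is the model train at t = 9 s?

On each constant-a segment, Δv = aΔt and Δx = v₀Δt + ½aΔt²; chain segment to segment.
0–4 s: v starts -4 cm/s; Δx = -4·4 + ½·-6·4² = -64 cm; v ends -28 cm/s.
4–7 s: v starts -28 cm/s; Δx = -28·3 + ½·5·3² = -61.5 cm; v ends -13 cm/s.
7–9 s: v starts -13 cm/s; Δx = -13·2 + ½·-7·2² = -40 cm; v ends -27 cm/s.
x(9) = -5 + Σ Δx = -170.5 cm.

-170.5 cm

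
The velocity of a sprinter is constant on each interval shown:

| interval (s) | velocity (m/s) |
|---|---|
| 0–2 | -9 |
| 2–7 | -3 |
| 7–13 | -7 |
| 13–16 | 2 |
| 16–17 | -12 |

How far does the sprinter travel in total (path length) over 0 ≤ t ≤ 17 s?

Distance (not displacement) is the total path length: add the absolute areas under v-t.
0–2 s: |-9| × 2 = 18 m
2–7 s: |-3| × 5 = 15 m
7–13 s: |-7| × 6 = 42 m
13–16 s: |2| × 3 = 6 m
16–17 s: |-12| × 1 = 12 m
Total distance = 93 m

93 m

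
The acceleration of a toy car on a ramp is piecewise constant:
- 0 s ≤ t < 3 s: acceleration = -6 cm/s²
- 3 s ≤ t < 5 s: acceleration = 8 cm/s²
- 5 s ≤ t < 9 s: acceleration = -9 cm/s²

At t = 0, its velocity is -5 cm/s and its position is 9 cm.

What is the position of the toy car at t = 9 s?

On each constant-a segment, Δv = aΔt and Δx = v₀Δt + ½aΔt²; chain segment to segment.
0–3 s: v starts -5 cm/s; Δx = -5·3 + ½·-6·3² = -42 cm; v ends -23 cm/s.
3–5 s: v starts -23 cm/s; Δx = -23·2 + ½·8·2² = -30 cm; v ends -7 cm/s.
5–9 s: v starts -7 cm/s; Δx = -7·4 + ½·-9·4² = -100 cm; v ends -43 cm/s.
x(9) = 9 + Σ Δx = -163 cm.

-163 cm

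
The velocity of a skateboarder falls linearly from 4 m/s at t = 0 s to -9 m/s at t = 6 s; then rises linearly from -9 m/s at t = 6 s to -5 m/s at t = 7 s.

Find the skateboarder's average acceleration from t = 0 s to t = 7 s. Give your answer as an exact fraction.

Average acceleration = Δv/Δt = (-5 − 4)/(7 − 0) = -9/7 m/s².

-9/7 m/s²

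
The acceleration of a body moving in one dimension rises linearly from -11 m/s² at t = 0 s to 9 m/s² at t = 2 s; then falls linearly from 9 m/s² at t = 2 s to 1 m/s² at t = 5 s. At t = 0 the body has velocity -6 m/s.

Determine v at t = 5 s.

Δv equals the area under the a-t graph; then v = v₀ + Δv.
0–2 s: ½(-11 + 9)(2) = -2 m/s
2–5 s: ½(9 + 1)(3) = 15 m/s
Δv = 13 m/s, so v(5) = -6 + (13) = 7 m/s.

7 m/s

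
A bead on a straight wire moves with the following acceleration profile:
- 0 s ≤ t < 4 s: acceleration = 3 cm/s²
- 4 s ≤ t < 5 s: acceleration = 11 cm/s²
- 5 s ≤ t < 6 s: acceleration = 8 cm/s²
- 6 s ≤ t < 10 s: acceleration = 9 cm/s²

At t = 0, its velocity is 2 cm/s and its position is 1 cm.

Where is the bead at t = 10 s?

285.5 cm

On each constant-a segment, Δv = aΔt and Δx = v₀Δt + ½aΔt²; chain segment to segment.
0–4 s: v starts 2 cm/s; Δx = 2·4 + ½·3·4² = 32 cm; v ends 14 cm/s.
4–5 s: v starts 14 cm/s; Δx = 14·1 + ½·11·1² = 19.5 cm; v ends 25 cm/s.
5–6 s: v starts 25 cm/s; Δx = 25·1 + ½·8·1² = 29 cm; v ends 33 cm/s.
6–10 s: v starts 33 cm/s; Δx = 33·4 + ½·9·4² = 204 cm; v ends 69 cm/s.
x(10) = 1 + Σ Δx = 285.5 cm.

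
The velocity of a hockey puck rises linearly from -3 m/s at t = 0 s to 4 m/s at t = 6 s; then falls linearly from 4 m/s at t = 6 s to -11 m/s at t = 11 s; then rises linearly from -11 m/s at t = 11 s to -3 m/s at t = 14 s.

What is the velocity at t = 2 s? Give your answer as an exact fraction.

On 0–6 s the graph is linear from -3 to 4 m/s: v(2) = -3 + (4 − -3)·(2 − 0)/(6 − 0) = -2/3 m/s.

-2/3 m/s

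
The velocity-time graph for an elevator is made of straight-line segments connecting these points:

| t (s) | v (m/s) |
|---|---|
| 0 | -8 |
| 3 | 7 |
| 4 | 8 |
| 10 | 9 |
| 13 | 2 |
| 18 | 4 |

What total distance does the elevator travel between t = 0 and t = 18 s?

Total distance travelled is ∫|v| dt — sum the magnitudes of each area piece.
0–3 s: v = 0 at t = 1.6 s; triangle areas 6.4 + 4.9 = 11.3 m
3–4 s: |½(7 + 8)(1)| = 7.5 m
4–10 s: |½(8 + 9)(6)| = 51 m
10–13 s: |½(9 + 2)(3)| = 16.5 m
13–18 s: |½(2 + 4)(5)| = 15 m
Total distance = 101.3 m

101.3 m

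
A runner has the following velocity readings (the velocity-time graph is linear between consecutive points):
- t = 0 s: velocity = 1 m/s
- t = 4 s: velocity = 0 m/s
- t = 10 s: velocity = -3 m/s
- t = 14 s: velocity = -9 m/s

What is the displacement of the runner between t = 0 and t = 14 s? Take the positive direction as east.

-31 m

Displacement is the signed area under the v-t curve.
0–4 s: ½(1 + 0)(4) = 2 m
4–10 s: ½(0 + -3)(6) = -9 m
10–14 s: ½(-3 + -9)(4) = -24 m
Net displacement = -31 m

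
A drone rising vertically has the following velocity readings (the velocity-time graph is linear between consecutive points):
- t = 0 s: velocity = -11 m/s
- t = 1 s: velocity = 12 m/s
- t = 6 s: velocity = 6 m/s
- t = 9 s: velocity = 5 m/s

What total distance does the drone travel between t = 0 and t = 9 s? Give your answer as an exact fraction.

1547/23 m

Total distance travelled is ∫|v| dt — sum the magnitudes of each area piece.
0–1 s: v = 0 at t = 11/23 s; triangle areas 121/46 + 72/23 = 265/46 m
1–6 s: |½(12 + 6)(5)| = 45 m
6–9 s: |½(6 + 5)(3)| = 16.5 m
Total distance = 1547/23 m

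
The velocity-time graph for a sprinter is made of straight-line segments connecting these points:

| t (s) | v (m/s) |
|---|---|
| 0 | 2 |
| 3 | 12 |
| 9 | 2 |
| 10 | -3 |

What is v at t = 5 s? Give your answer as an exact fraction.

26/3 m/s

On 3–9 s the graph is linear from 12 to 2 m/s: v(5) = 12 + (2 − 12)·(5 − 3)/(9 − 3) = 26/3 m/s.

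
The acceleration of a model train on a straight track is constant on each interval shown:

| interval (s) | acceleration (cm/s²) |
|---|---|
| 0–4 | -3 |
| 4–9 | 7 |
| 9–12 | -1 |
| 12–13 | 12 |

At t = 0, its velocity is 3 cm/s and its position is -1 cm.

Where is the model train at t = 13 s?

On each constant-a segment, Δv = aΔt and Δx = v₀Δt + ½aΔt²; chain segment to segment.
0–4 s: v starts 3 cm/s; Δx = 3·4 + ½·-3·4² = -12 cm; v ends -9 cm/s.
4–9 s: v starts -9 cm/s; Δx = -9·5 + ½·7·5² = 42.5 cm; v ends 26 cm/s.
9–12 s: v starts 26 cm/s; Δx = 26·3 + ½·-1·3² = 73.5 cm; v ends 23 cm/s.
12–13 s: v starts 23 cm/s; Δx = 23·1 + ½·12·1² = 29 cm; v ends 35 cm/s.
x(13) = -1 + Σ Δx = 132 cm.

132 cm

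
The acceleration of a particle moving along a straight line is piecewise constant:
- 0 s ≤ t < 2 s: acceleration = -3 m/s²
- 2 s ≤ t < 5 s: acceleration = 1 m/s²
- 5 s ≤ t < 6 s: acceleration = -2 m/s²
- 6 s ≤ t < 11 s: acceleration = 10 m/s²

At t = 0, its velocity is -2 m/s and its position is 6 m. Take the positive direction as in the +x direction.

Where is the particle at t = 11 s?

60.5 m

On each constant-a segment, Δv = aΔt and Δx = v₀Δt + ½aΔt²; chain segment to segment.
0–2 s: v starts -2 m/s; Δx = -2·2 + ½·-3·2² = -10 m; v ends -8 m/s.
2–5 s: v starts -8 m/s; Δx = -8·3 + ½·1·3² = -19.5 m; v ends -5 m/s.
5–6 s: v starts -5 m/s; Δx = -5·1 + ½·-2·1² = -6 m; v ends -7 m/s.
6–11 s: v starts -7 m/s; Δx = -7·5 + ½·10·5² = 90 m; v ends 43 m/s.
x(11) = 6 + Σ Δx = 60.5 m.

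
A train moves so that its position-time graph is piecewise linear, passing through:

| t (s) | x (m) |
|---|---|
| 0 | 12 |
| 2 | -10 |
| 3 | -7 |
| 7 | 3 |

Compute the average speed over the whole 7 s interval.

5 m/s

Average speed = (total path length)/(elapsed time); on a piecewise-linear x-t graph the path length is Σ|Δx|.
0–2 s: |Δx| = |-10 − 12| = 22 m
2–3 s: |Δx| = |-7 − -10| = 3 m
3–7 s: |Δx| = |3 − -7| = 10 m
Total path = 35 m; average speed = 35/7 = 5 m/s.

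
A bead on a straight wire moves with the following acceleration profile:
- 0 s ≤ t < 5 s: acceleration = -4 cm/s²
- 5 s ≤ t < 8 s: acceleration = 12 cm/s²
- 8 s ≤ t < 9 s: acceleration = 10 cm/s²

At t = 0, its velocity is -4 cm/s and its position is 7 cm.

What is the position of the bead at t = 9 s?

-64 cm

On each constant-a segment, Δv = aΔt and Δx = v₀Δt + ½aΔt²; chain segment to segment.
0–5 s: v starts -4 cm/s; Δx = -4·5 + ½·-4·5² = -70 cm; v ends -24 cm/s.
5–8 s: v starts -24 cm/s; Δx = -24·3 + ½·12·3² = -18 cm; v ends 12 cm/s.
8–9 s: v starts 12 cm/s; Δx = 12·1 + ½·10·1² = 17 cm; v ends 22 cm/s.
x(9) = 7 + Σ Δx = -64 cm.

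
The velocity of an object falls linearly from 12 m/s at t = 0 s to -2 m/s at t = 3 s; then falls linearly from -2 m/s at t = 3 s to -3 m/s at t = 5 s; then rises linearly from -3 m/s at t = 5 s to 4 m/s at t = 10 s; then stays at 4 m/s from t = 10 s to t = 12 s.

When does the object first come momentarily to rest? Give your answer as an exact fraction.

v changes sign on 0–3 s (from 12 to -2); the graph is linear there, so v = 0 at t = 0 + (-12)·(3 − 0)/(-2 − 12) = 18/7 s.

t = 18/7 s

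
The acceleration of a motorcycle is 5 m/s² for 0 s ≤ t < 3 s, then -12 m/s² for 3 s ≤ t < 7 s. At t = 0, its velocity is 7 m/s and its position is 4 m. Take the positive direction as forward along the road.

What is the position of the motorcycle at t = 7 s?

On each constant-a segment, Δv = aΔt and Δx = v₀Δt + ½aΔt²; chain segment to segment.
0–3 s: v starts 7 m/s; Δx = 7·3 + ½·5·3² = 43.5 m; v ends 22 m/s.
3–7 s: v starts 22 m/s; Δx = 22·4 + ½·-12·4² = -8 m; v ends -26 m/s.
x(7) = 4 + Σ Δx = 39.5 m.

39.5 m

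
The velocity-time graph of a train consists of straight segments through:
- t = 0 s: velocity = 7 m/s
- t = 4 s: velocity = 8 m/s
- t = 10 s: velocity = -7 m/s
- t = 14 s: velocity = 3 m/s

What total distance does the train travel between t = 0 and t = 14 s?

Total distance travelled is ∫|v| dt — sum the magnitudes of each area piece.
0–4 s: |½(7 + 8)(4)| = 30 m
4–10 s: v = 0 at t = 7.2 s; triangle areas 12.8 + 9.8 = 22.6 m
10–14 s: v = 0 at t = 12.8 s; triangle areas 9.8 + 1.8 = 11.6 m
Total distance = 64.2 m

64.2 m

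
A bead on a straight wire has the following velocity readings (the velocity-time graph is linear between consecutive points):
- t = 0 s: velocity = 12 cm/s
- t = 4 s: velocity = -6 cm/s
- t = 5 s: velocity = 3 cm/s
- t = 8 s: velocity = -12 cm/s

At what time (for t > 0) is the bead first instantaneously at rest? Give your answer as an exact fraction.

v changes sign on 0–4 s (from 12 to -6); the graph is linear there, so v = 0 at t = 0 + (-12)·(4 − 0)/(-6 − 12) = 8/3 s.

t = 8/3 s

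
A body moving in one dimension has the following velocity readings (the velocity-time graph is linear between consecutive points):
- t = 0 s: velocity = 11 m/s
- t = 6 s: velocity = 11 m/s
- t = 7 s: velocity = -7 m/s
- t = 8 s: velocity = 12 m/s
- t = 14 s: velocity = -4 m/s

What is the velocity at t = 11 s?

On 8–14 s the graph is linear from 12 to -4 m/s: v(11) = 12 + (-4 − 12)·(11 − 8)/(14 − 8) = 4 m/s.

4 m/s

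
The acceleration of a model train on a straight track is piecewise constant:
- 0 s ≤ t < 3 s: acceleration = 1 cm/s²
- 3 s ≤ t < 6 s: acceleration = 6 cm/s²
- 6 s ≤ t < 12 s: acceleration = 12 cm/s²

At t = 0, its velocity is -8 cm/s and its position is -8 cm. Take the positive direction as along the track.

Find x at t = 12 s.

278.5 cm

On each constant-a segment, Δv = aΔt and Δx = v₀Δt + ½aΔt²; chain segment to segment.
0–3 s: v starts -8 cm/s; Δx = -8·3 + ½·1·3² = -19.5 cm; v ends -5 cm/s.
3–6 s: v starts -5 cm/s; Δx = -5·3 + ½·6·3² = 12 cm; v ends 13 cm/s.
6–12 s: v starts 13 cm/s; Δx = 13·6 + ½·12·6² = 294 cm; v ends 85 cm/s.
x(12) = -8 + Σ Δx = 278.5 cm.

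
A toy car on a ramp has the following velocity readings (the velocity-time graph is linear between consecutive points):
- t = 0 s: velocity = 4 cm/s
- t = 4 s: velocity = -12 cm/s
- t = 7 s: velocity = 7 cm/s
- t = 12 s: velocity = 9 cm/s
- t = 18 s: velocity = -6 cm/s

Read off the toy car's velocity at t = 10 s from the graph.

On 7–12 s the graph is linear from 7 to 9 cm/s: v(10) = 7 + (9 − 7)·(10 − 7)/(12 − 7) = 8.2 cm/s.

8.2 cm/s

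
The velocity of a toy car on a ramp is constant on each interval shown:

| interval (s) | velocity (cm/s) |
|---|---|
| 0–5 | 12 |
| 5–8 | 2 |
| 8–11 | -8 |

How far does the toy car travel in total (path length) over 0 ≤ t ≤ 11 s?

Total distance travelled is ∫|v| dt — sum the magnitudes of each area piece.
0–5 s: |12| × 5 = 60 cm
5–8 s: |2| × 3 = 6 cm
8–11 s: |-8| × 3 = 24 cm
Total distance = 90 cm

90 cm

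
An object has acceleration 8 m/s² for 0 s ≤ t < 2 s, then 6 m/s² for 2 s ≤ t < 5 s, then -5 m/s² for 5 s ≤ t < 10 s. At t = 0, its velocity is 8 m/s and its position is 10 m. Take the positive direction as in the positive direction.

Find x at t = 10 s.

On each constant-a segment, Δv = aΔt and Δx = v₀Δt + ½aΔt²; chain segment to segment.
0–2 s: v starts 8 m/s; Δx = 8·2 + ½·8·2² = 32 m; v ends 24 m/s.
2–5 s: v starts 24 m/s; Δx = 24·3 + ½·6·3² = 99 m; v ends 42 m/s.
5–10 s: v starts 42 m/s; Δx = 42·5 + ½·-5·5² = 147.5 m; v ends 17 m/s.
x(10) = 10 + Σ Δx = 288.5 m.

288.5 m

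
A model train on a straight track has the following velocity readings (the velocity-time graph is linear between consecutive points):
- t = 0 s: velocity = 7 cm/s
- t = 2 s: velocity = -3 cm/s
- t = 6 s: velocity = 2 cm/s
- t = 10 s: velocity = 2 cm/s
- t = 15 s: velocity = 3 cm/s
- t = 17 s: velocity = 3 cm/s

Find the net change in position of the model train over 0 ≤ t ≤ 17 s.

Net displacement equals the area under the velocity-time graph (areas below the axis count negative).
0–2 s: ½(7 + -3)(2) = 4 cm
2–6 s: ½(-3 + 2)(4) = -2 cm
6–10 s: 2 × 4 = 8 cm
10–15 s: ½(2 + 3)(5) = 12.5 cm
15–17 s: 3 × 2 = 6 cm
Net displacement = 28.5 cm

28.5 cm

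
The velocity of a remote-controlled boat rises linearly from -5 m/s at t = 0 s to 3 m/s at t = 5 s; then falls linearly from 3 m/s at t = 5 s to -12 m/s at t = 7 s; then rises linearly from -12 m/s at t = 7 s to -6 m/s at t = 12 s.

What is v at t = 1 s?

On 0–5 s the graph is linear from -5 to 3 m/s: v(1) = -5 + (3 − -5)·(1 − 0)/(5 − 0) = -3.4 m/s.

-3.4 m/s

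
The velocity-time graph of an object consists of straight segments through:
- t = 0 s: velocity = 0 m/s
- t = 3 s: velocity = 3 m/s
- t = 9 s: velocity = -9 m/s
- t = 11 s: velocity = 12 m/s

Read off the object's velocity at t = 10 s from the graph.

1.5 m/s

On 9–11 s the graph is linear from -9 to 12 m/s: v(10) = -9 + (12 − -9)·(10 − 9)/(11 − 9) = 1.5 m/s.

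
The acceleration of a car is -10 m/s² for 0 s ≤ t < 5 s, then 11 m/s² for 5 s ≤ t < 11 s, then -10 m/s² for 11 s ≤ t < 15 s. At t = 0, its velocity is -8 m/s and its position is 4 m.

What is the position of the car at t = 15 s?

On each constant-a segment, Δv = aΔt and Δx = v₀Δt + ½aΔt²; chain segment to segment.
0–5 s: v starts -8 m/s; Δx = -8·5 + ½·-10·5² = -165 m; v ends -58 m/s.
5–11 s: v starts -58 m/s; Δx = -58·6 + ½·11·6² = -150 m; v ends 8 m/s.
11–15 s: v starts 8 m/s; Δx = 8·4 + ½·-10·4² = -48 m; v ends -32 m/s.
x(15) = 4 + Σ Δx = -359 m.

-359 m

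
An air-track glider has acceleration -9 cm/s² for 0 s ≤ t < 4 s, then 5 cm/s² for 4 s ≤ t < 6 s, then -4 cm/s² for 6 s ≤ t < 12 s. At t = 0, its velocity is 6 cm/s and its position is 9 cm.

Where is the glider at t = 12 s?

On each constant-a segment, Δv = aΔt and Δx = v₀Δt + ½aΔt²; chain segment to segment.
0–4 s: v starts 6 cm/s; Δx = 6·4 + ½·-9·4² = -48 cm; v ends -30 cm/s.
4–6 s: v starts -30 cm/s; Δx = -30·2 + ½·5·2² = -50 cm; v ends -20 cm/s.
6–12 s: v starts -20 cm/s; Δx = -20·6 + ½·-4·6² = -192 cm; v ends -44 cm/s.
x(12) = 9 + Σ Δx = -281 cm.

-281 cm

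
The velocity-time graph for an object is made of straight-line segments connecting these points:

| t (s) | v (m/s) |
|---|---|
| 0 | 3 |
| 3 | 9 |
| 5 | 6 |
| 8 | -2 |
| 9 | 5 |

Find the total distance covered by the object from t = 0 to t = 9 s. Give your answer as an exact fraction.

298/7 m

Total distance travelled is ∫|v| dt — sum the magnitudes of each area piece.
0–3 s: |½(3 + 9)(3)| = 18 m
3–5 s: |½(9 + 6)(2)| = 15 m
5–8 s: v = 0 at t = 7.25 s; triangle areas 6.75 + 0.75 = 7.5 m
8–9 s: v = 0 at t = 58/7 s; triangle areas 2/7 + 25/14 = 29/14 m
Total distance = 298/7 m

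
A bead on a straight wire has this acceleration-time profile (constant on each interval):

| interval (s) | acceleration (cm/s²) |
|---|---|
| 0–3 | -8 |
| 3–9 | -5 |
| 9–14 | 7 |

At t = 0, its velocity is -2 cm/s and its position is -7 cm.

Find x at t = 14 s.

-487.5 cm

On each constant-a segment, Δv = aΔt and Δx = v₀Δt + ½aΔt²; chain segment to segment.
0–3 s: v starts -2 cm/s; Δx = -2·3 + ½·-8·3² = -42 cm; v ends -26 cm/s.
3–9 s: v starts -26 cm/s; Δx = -26·6 + ½·-5·6² = -246 cm; v ends -56 cm/s.
9–14 s: v starts -56 cm/s; Δx = -56·5 + ½·7·5² = -192.5 cm; v ends -21 cm/s.
x(14) = -7 + Σ Δx = -487.5 cm.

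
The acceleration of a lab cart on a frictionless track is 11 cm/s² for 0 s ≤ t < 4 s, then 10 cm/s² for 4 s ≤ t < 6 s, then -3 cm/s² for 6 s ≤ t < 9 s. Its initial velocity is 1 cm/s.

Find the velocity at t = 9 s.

56 cm/s

Δv equals the area under the a-t graph; then v = v₀ + Δv.
0–4 s: 11 × 4 = 44 cm/s
4–6 s: 10 × 2 = 20 cm/s
6–9 s: -3 × 3 = -9 cm/s
Δv = 55 cm/s, so v(9) = 1 + (55) = 56 cm/s.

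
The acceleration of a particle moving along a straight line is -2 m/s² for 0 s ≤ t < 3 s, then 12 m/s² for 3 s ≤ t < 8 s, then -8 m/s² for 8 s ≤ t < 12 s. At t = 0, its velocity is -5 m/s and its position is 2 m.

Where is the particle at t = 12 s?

On each constant-a segment, Δv = aΔt and Δx = v₀Δt + ½aΔt²; chain segment to segment.
0–3 s: v starts -5 m/s; Δx = -5·3 + ½·-2·3² = -24 m; v ends -11 m/s.
3–8 s: v starts -11 m/s; Δx = -11·5 + ½·12·5² = 95 m; v ends 49 m/s.
8–12 s: v starts 49 m/s; Δx = 49·4 + ½·-8·4² = 132 m; v ends 17 m/s.
x(12) = 2 + Σ Δx = 205 m.

205 m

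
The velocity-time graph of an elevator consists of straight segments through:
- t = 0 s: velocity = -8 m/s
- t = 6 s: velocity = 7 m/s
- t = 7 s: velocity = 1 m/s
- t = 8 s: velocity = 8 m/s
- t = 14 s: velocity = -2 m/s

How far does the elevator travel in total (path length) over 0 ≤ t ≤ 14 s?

51.5 m

Total distance travelled is ∫|v| dt — sum the magnitudes of each area piece.
0–6 s: v = 0 at t = 3.2 s; triangle areas 12.8 + 9.8 = 22.6 m
6–7 s: |½(7 + 1)(1)| = 4 m
7–8 s: |½(1 + 8)(1)| = 4.5 m
8–14 s: v = 0 at t = 12.8 s; triangle areas 19.2 + 1.2 = 20.4 m
Total distance = 51.5 m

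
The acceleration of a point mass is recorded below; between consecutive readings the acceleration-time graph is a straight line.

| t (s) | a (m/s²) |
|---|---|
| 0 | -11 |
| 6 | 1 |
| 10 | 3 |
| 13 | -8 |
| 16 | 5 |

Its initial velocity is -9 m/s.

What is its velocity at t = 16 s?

Δv equals the area under the a-t graph; then v = v₀ + Δv.
0–6 s: ½(-11 + 1)(6) = -30 m/s
6–10 s: ½(1 + 3)(4) = 8 m/s
10–13 s: ½(3 + -8)(3) = -7.5 m/s
13–16 s: ½(-8 + 5)(3) = -4.5 m/s
Δv = -34 m/s, so v(16) = -9 + (-34) = -43 m/s.

-43 m/s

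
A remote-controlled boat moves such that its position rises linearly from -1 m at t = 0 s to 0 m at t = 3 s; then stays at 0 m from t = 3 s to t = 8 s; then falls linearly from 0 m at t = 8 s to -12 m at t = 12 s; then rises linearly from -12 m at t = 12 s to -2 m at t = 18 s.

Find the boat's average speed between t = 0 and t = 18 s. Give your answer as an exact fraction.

Average speed = (total path length)/(elapsed time); on a piecewise-linear x-t graph the path length is Σ|Δx|.
0–3 s: |Δx| = |0 − -1| = 1 m
3–8 s: |Δx| = |0 − 0| = 0 m
8–12 s: |Δx| = |-12 − 0| = 12 m
12–18 s: |Δx| = |-2 − -12| = 10 m
Total path = 23 m; average speed = 23/18 = 23/18 m/s.

23/18 m/s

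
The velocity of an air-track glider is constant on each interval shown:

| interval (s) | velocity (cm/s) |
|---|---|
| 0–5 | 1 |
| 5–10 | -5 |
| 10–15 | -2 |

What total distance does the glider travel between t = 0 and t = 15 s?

Distance (not displacement) is the total path length: add the absolute areas under v-t.
0–5 s: |1| × 5 = 5 cm
5–10 s: |-5| × 5 = 25 cm
10–15 s: |-2| × 5 = 10 cm
Total distance = 40 cm

40 cm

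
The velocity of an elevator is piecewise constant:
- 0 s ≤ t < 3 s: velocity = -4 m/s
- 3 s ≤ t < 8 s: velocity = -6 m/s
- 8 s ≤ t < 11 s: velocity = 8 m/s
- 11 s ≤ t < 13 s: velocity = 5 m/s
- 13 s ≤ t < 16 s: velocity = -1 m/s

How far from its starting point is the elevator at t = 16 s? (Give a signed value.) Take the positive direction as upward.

-11 m

Displacement is the signed area under the v-t curve.
0–3 s: -4 × 3 = -12 m
3–8 s: -6 × 5 = -30 m
8–11 s: 8 × 3 = 24 m
11–13 s: 5 × 2 = 10 m
13–16 s: -1 × 3 = -3 m
Net displacement = -11 m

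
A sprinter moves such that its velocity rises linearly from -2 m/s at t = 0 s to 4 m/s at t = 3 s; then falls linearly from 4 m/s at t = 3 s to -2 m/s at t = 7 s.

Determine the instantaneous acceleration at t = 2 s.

Acceleration is the slope of the v-t graph on 0–3 s: (4 − -2)/(3 − 0) = 2 m/s².

2 m/s²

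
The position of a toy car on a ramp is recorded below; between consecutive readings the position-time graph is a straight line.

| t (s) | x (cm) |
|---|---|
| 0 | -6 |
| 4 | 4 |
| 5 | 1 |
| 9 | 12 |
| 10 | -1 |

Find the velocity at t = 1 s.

2.5 cm/s

Velocity is the slope of the x-t graph on 0–4 s: (4 − -6)/(4 − 0) = 2.5 cm/s.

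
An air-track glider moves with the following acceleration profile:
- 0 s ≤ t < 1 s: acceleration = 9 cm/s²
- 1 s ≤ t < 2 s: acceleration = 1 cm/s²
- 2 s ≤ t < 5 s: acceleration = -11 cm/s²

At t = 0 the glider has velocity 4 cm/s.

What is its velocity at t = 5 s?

-19 cm/s

Δv equals the area under the a-t graph; then v = v₀ + Δv.
0–1 s: 9 × 1 = 9 cm/s
1–2 s: 1 × 1 = 1 cm/s
2–5 s: -11 × 3 = -33 cm/s
Δv = -23 cm/s, so v(5) = 4 + (-23) = -19 cm/s.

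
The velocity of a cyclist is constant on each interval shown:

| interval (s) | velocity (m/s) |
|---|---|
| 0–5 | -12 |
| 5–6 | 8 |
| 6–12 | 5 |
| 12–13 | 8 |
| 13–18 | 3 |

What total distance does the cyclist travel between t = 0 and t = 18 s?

Total distance travelled is ∫|v| dt — sum the magnitudes of each area piece.
0–5 s: |-12| × 5 = 60 m
5–6 s: |8| × 1 = 8 m
6–12 s: |5| × 6 = 30 m
12–13 s: |8| × 1 = 8 m
13–18 s: |3| × 5 = 15 m
Total distance = 121 m

121 m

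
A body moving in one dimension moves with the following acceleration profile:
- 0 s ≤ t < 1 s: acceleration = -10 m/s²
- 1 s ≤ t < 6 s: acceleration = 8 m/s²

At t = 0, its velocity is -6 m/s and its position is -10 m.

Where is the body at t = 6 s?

On each constant-a segment, Δv = aΔt and Δx = v₀Δt + ½aΔt²; chain segment to segment.
0–1 s: v starts -6 m/s; Δx = -6·1 + ½·-10·1² = -11 m; v ends -16 m/s.
1–6 s: v starts -16 m/s; Δx = -16·5 + ½·8·5² = 20 m; v ends 24 m/s.
x(6) = -10 + Σ Δx = -1 m.

-1 m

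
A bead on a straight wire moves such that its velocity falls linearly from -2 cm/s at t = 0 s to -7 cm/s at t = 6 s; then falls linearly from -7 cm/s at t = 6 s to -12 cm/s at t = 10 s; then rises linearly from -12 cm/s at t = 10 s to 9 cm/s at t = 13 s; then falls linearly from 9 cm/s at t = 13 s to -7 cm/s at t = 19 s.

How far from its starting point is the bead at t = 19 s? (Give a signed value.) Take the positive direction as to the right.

Displacement is the signed area under the v-t curve.
0–6 s: ½(-2 + -7)(6) = -27 cm
6–10 s: ½(-7 + -12)(4) = -38 cm
10–13 s: ½(-12 + 9)(3) = -4.5 cm
13–19 s: ½(9 + -7)(6) = 6 cm
Net displacement = -63.5 cm

-63.5 cm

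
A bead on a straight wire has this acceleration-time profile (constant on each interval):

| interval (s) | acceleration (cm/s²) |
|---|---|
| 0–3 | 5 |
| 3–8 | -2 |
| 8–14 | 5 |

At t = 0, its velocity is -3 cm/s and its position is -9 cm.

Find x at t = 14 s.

On each constant-a segment, Δv = aΔt and Δx = v₀Δt + ½aΔt²; chain segment to segment.
0–3 s: v starts -3 cm/s; Δx = -3·3 + ½·5·3² = 13.5 cm; v ends 12 cm/s.
3–8 s: v starts 12 cm/s; Δx = 12·5 + ½·-2·5² = 35 cm; v ends 2 cm/s.
8–14 s: v starts 2 cm/s; Δx = 2·6 + ½·5·6² = 102 cm; v ends 32 cm/s.
x(14) = -9 + Σ Δx = 141.5 cm.

141.5 cm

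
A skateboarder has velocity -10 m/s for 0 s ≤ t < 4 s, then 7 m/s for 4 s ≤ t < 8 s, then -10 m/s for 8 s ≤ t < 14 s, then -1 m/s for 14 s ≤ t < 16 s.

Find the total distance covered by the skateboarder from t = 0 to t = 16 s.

130 m

Distance (not displacement) is the total path length: add the absolute areas under v-t.
0–4 s: |-10| × 4 = 40 m
4–8 s: |7| × 4 = 28 m
8–14 s: |-10| × 6 = 60 m
14–16 s: |-1| × 2 = 2 m
Total distance = 130 m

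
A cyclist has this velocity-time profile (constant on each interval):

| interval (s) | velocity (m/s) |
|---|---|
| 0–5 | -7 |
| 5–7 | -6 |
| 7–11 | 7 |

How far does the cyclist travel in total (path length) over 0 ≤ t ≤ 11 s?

Total distance travelled is ∫|v| dt — sum the magnitudes of each area piece.
0–5 s: |-7| × 5 = 35 m
5–7 s: |-6| × 2 = 12 m
7–11 s: |7| × 4 = 28 m
Total distance = 75 m

75 m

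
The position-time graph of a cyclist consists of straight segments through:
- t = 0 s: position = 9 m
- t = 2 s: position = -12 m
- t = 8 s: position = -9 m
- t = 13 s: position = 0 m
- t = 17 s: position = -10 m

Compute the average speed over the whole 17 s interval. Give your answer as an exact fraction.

Average speed = (total path length)/(elapsed time); on a piecewise-linear x-t graph the path length is Σ|Δx|.
0–2 s: |Δx| = |-12 − 9| = 21 m
2–8 s: |Δx| = |-9 − -12| = 3 m
8–13 s: |Δx| = |0 − -9| = 9 m
13–17 s: |Δx| = |-10 − 0| = 10 m
Total path = 43 m; average speed = 43/17 = 43/17 m/s.

43/17 m/s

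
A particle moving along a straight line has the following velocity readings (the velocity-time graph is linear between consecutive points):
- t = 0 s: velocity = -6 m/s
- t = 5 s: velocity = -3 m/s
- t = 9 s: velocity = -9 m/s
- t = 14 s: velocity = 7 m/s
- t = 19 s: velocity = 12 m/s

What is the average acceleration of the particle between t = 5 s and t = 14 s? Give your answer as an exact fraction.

Average acceleration = Δv/Δt = (7 − -3)/(14 − 5) = 10/9 m/s².

10/9 m/s²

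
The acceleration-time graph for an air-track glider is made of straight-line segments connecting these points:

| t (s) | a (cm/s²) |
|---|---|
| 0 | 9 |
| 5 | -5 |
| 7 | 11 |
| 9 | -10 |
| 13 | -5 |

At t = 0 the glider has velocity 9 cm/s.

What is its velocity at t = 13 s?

-4 cm/s

Δv equals the area under the a-t graph; then v = v₀ + Δv.
0–5 s: ½(9 + -5)(5) = 10 cm/s
5–7 s: ½(-5 + 11)(2) = 6 cm/s
7–9 s: ½(11 + -10)(2) = 1 cm/s
9–13 s: ½(-10 + -5)(4) = -30 cm/s
Δv = -13 cm/s, so v(13) = 9 + (-13) = -4 cm/s.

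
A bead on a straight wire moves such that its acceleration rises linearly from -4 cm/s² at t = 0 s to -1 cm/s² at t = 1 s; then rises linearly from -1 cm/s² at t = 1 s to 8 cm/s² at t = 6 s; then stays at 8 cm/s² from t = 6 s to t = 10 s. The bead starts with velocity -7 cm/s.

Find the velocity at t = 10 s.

40 cm/s

Δv equals the area under the a-t graph; then v = v₀ + Δv.
0–1 s: ½(-4 + -1)(1) = -2.5 cm/s
1–6 s: ½(-1 + 8)(5) = 17.5 cm/s
6–10 s: 8 × 4 = 32 cm/s
Δv = 47 cm/s, so v(10) = -7 + (47) = 40 cm/s.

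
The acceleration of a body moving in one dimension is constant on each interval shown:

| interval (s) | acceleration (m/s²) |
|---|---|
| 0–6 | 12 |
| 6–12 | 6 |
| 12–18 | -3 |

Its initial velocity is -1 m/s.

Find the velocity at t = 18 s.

Δv equals the area under the a-t graph; then v = v₀ + Δv.
0–6 s: 12 × 6 = 72 m/s
6–12 s: 6 × 6 = 36 m/s
12–18 s: -3 × 6 = -18 m/s
Δv = 90 m/s, so v(18) = -1 + (90) = 89 m/s.

89 m/s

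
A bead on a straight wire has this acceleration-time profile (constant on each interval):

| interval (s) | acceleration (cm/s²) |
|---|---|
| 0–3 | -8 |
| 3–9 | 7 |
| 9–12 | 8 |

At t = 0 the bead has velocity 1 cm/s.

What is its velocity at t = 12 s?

43 cm/s

Δv equals the area under the a-t graph; then v = v₀ + Δv.
0–3 s: -8 × 3 = -24 cm/s
3–9 s: 7 × 6 = 42 cm/s
9–12 s: 8 × 3 = 24 cm/s
Δv = 42 cm/s, so v(12) = 1 + (42) = 43 cm/s.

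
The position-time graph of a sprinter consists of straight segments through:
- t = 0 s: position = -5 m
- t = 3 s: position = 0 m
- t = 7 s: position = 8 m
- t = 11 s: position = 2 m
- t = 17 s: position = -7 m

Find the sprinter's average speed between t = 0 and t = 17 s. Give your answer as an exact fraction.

28/17 m/s

Average speed = (total path length)/(elapsed time); on a piecewise-linear x-t graph the path length is Σ|Δx|.
0–3 s: |Δx| = |0 − -5| = 5 m
3–7 s: |Δx| = |8 − 0| = 8 m
7–11 s: |Δx| = |2 − 8| = 6 m
11–17 s: |Δx| = |-7 − 2| = 9 m
Total path = 28 m; average speed = 28/17 = 28/17 m/s.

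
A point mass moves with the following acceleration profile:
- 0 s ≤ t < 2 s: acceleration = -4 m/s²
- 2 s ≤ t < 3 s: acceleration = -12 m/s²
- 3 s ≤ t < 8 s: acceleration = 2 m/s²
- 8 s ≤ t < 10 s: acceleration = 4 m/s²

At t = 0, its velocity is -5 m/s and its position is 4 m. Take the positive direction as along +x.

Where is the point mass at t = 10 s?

-155 m

On each constant-a segment, Δv = aΔt and Δx = v₀Δt + ½aΔt²; chain segment to segment.
0–2 s: v starts -5 m/s; Δx = -5·2 + ½·-4·2² = -18 m; v ends -13 m/s.
2–3 s: v starts -13 m/s; Δx = -13·1 + ½·-12·1² = -19 m; v ends -25 m/s.
3–8 s: v starts -25 m/s; Δx = -25·5 + ½·2·5² = -100 m; v ends -15 m/s.
8–10 s: v starts -15 m/s; Δx = -15·2 + ½·4·2² = -22 m; v ends -7 m/s.
x(10) = 4 + Σ Δx = -155 m.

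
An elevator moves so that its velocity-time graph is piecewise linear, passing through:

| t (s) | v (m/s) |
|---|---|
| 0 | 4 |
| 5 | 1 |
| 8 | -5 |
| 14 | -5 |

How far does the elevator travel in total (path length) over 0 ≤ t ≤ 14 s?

49 m

Distance (not displacement) is the total path length: add the absolute areas under v-t.
0–5 s: |½(4 + 1)(5)| = 12.5 m
5–8 s: v = 0 at t = 5.5 s; triangle areas 0.25 + 6.25 = 6.5 m
8–14 s: |-5| × 6 = 30 m
Total distance = 49 m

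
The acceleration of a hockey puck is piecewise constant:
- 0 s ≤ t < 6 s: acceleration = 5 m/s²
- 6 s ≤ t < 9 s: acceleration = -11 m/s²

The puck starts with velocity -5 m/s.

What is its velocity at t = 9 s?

Δv equals the area under the a-t graph; then v = v₀ + Δv.
0–6 s: 5 × 6 = 30 m/s
6–9 s: -11 × 3 = -33 m/s
Δv = -3 m/s, so v(9) = -5 + (-3) = -8 m/s.

-8 m/s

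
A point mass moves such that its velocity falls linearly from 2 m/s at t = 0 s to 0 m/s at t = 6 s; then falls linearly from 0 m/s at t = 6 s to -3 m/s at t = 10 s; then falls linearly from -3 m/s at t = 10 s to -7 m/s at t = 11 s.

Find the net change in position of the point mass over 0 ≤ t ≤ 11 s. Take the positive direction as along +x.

Displacement is the signed area under the v-t curve.
0–6 s: ½(2 + 0)(6) = 6 m
6–10 s: ½(0 + -3)(4) = -6 m
10–11 s: ½(-3 + -7)(1) = -5 m
Net displacement = -5 m

-5 m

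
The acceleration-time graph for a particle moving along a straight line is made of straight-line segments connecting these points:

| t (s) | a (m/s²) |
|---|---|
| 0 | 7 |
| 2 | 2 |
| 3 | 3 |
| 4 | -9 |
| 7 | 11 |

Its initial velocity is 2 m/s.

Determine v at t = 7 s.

Δv equals the area under the a-t graph; then v = v₀ + Δv.
0–2 s: ½(7 + 2)(2) = 9 m/s
2–3 s: ½(2 + 3)(1) = 2.5 m/s
3–4 s: ½(3 + -9)(1) = -3 m/s
4–7 s: ½(-9 + 11)(3) = 3 m/s
Δv = 11.5 m/s, so v(7) = 2 + (11.5) = 13.5 m/s.

13.5 m/s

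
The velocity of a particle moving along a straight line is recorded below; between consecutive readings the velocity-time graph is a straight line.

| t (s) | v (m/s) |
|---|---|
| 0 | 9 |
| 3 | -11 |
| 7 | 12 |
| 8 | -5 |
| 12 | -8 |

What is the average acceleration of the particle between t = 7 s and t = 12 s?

-4 m/s²

Average acceleration = Δv/Δt = (-8 − 12)/(12 − 7) = -4 m/s².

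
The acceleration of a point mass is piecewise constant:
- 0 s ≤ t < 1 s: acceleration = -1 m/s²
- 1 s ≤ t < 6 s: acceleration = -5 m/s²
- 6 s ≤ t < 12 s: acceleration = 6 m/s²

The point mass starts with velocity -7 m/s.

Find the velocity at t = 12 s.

3 m/s

Δv equals the area under the a-t graph; then v = v₀ + Δv.
0–1 s: -1 × 1 = -1 m/s
1–6 s: -5 × 5 = -25 m/s
6–12 s: 6 × 6 = 36 m/s
Δv = 10 m/s, so v(12) = -7 + (10) = 3 m/s.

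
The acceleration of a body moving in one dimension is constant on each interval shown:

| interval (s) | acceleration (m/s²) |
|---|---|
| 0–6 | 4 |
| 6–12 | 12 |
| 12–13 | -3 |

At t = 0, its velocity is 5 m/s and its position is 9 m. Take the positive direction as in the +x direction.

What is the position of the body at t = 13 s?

On each constant-a segment, Δv = aΔt and Δx = v₀Δt + ½aΔt²; chain segment to segment.
0–6 s: v starts 5 m/s; Δx = 5·6 + ½·4·6² = 102 m; v ends 29 m/s.
6–12 s: v starts 29 m/s; Δx = 29·6 + ½·12·6² = 390 m; v ends 101 m/s.
12–13 s: v starts 101 m/s; Δx = 101·1 + ½·-3·1² = 99.5 m; v ends 98 m/s.
x(13) = 9 + Σ Δx = 600.5 m.

600.5 m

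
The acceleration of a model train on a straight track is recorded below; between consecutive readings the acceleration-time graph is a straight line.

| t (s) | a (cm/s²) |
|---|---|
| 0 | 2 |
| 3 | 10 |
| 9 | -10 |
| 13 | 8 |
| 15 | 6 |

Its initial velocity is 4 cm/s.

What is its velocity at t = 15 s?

Δv equals the area under the a-t graph; then v = v₀ + Δv.
0–3 s: ½(2 + 10)(3) = 18 cm/s
3–9 s: ½(10 + -10)(6) = 0 cm/s
9–13 s: ½(-10 + 8)(4) = -4 cm/s
13–15 s: ½(8 + 6)(2) = 14 cm/s
Δv = 28 cm/s, so v(15) = 4 + (28) = 32 cm/s.

32 cm/s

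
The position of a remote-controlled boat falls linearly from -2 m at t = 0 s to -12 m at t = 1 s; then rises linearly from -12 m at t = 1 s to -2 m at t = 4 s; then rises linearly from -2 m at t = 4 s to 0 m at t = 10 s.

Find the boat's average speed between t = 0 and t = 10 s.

Average speed = (total path length)/(elapsed time); on a piecewise-linear x-t graph the path length is Σ|Δx|.
0–1 s: |Δx| = |-12 − -2| = 10 m
1–4 s: |Δx| = |-2 − -12| = 10 m
4–10 s: |Δx| = |0 − -2| = 2 m
Total path = 22 m; average speed = 22/10 = 2.2 m/s.

2.2 m/s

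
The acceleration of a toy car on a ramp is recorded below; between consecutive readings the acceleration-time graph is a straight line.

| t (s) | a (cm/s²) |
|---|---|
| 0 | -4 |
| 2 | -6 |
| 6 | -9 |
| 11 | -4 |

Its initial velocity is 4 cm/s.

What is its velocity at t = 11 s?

Δv equals the area under the a-t graph; then v = v₀ + Δv.
0–2 s: ½(-4 + -6)(2) = -10 cm/s
2–6 s: ½(-6 + -9)(4) = -30 cm/s
6–11 s: ½(-9 + -4)(5) = -32.5 cm/s
Δv = -72.5 cm/s, so v(11) = 4 + (-72.5) = -68.5 cm/s.

-68.5 cm/s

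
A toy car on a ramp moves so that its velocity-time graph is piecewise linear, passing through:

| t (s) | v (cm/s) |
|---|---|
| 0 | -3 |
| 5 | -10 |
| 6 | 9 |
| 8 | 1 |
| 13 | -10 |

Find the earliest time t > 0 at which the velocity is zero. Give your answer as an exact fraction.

t = 105/19 s

v changes sign on 5–6 s (from -10 to 9); the graph is linear there, so v = 0 at t = 5 + (10)·(6 − 5)/(9 − -10) = 105/19 s.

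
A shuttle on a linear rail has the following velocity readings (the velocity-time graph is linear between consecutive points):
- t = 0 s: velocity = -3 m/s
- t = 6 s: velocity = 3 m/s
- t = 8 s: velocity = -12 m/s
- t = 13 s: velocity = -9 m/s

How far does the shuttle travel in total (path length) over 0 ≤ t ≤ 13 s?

71.7 m

Distance (not displacement) is the total path length: add the absolute areas under v-t.
0–6 s: v = 0 at t = 3 s; triangle areas 4.5 + 4.5 = 9 m
6–8 s: v = 0 at t = 6.4 s; triangle areas 0.6 + 9.6 = 10.2 m
8–13 s: |½(-12 + -9)(5)| = 52.5 m
Total distance = 71.7 m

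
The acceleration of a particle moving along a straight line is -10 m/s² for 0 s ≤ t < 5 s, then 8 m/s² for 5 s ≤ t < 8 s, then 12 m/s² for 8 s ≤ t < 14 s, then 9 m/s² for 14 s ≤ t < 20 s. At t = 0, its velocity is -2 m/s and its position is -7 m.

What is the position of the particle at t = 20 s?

212 m

On each constant-a segment, Δv = aΔt and Δx = v₀Δt + ½aΔt²; chain segment to segment.
0–5 s: v starts -2 m/s; Δx = -2·5 + ½·-10·5² = -135 m; v ends -52 m/s.
5–8 s: v starts -52 m/s; Δx = -52·3 + ½·8·3² = -120 m; v ends -28 m/s.
8–14 s: v starts -28 m/s; Δx = -28·6 + ½·12·6² = 48 m; v ends 44 m/s.
14–20 s: v starts 44 m/s; Δx = 44·6 + ½·9·6² = 426 m; v ends 98 m/s.
x(20) = -7 + Σ Δx = 212 m.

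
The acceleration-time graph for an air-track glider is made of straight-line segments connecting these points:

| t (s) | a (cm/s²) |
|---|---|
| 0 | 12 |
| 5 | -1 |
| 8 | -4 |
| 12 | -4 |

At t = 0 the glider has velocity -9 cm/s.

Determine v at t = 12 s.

Δv equals the area under the a-t graph; then v = v₀ + Δv.
0–5 s: ½(12 + -1)(5) = 27.5 cm/s
5–8 s: ½(-1 + -4)(3) = -7.5 cm/s
8–12 s: -4 × 4 = -16 cm/s
Δv = 4 cm/s, so v(12) = -9 + (4) = -5 cm/s.

-5 cm/s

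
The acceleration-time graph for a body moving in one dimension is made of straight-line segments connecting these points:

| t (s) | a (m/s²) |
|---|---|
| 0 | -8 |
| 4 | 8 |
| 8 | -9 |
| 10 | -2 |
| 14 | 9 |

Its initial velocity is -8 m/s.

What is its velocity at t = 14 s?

-7 m/s

Δv equals the area under the a-t graph; then v = v₀ + Δv.
0–4 s: ½(-8 + 8)(4) = 0 m/s
4–8 s: ½(8 + -9)(4) = -2 m/s
8–10 s: ½(-9 + -2)(2) = -11 m/s
10–14 s: ½(-2 + 9)(4) = 14 m/s
Δv = 1 m/s, so v(14) = -8 + (1) = -7 m/s.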